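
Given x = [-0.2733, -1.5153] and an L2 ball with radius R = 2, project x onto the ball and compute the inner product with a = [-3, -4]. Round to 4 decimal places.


Step 1: Compute ||x|| (intermediates to 6 decimals).
||x|| = sqrt((-0.2733)^2 + (-1.5153)^2) = 1.539749
Step 2: Project.
Since ||x|| <= R, proj = x (no scaling needed).
proj(x) = [-0.2733, -1.5153]
Step 3: Dot product.
a^T * proj(x) = -3*(-0.2733) - 4*(-1.5153) = 6.8811


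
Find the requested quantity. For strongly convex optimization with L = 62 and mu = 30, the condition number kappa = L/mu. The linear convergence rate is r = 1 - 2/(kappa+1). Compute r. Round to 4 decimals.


Step 1: Compute the condition number.
kappa = L/mu = 62/30 = 2.0667
Step 2: Compute the convergence rate.
r = 1 - 2/(kappa + 1) = 1 - 2*mu/(L + mu) = (L - mu)/(L + mu) = 32/92 = 0.3478


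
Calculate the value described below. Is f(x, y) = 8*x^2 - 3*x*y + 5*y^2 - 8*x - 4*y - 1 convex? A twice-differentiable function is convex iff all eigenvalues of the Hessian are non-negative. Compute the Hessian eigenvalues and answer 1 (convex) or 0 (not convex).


The Hessian of f(x,y) = 8*x^2 - 3*x*y + 5*y^2 - 8*x - 4*y - 1 is:
H = [[16, -3], [-3, 10]]
Trace = 16 + 10 = 26
Determinant = 16*10 - (-3)^2 = 151
Discriminant = (26)^2 - 4*151 = 72.0
Eigenvalues: lambda_1 = 8.7574, lambda_2 = 17.2426
The function is convex.

1


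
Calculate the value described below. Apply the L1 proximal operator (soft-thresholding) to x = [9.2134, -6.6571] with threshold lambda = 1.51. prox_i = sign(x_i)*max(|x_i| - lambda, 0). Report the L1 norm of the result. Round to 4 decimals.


Soft-thresholding with lambda = 1.51:
prox(9.2134) = sign(9.2134)*max(|9.2134| - 1.51, 0) = 7.7034
prox(-6.6571) = sign(-6.6571)*max(|-6.6571| - 1.51, 0) = -5.1471
prox(x) = [7.7034, -5.1471]
||prox(x)||_1 = 7.7034 + 5.1471 = 12.8505


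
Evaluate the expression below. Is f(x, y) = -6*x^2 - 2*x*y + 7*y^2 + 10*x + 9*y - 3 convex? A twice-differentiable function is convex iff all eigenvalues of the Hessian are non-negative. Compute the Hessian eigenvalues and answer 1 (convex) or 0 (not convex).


The Hessian of f(x,y) = -6*x^2 - 2*x*y + 7*y^2 + 10*x + 9*y - 3 is:
H = [[-12, -2], [-2, 14]]
Trace = -12 + 14 = 2
Determinant = -12*14 - (-2)^2 = -172
Discriminant = (2)^2 - 4*-172 = 692.0
Eigenvalues: lambda_1 = -12.1529, lambda_2 = 14.1529
The function is not convex.

0


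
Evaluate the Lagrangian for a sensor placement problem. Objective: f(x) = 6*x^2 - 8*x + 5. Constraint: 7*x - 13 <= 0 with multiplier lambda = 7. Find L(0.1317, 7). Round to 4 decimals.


Step 1: Evaluate f(x).
f(0.1317) = 6*0.1317^2 - 8*0.1317 + 5 = 4.0505
Step 2: Evaluate g(x).
g(0.1317) = 7*0.1317 - 13 = -12.0781
Step 3: Compute Lagrangian.
L = 4.0505 + 7*-12.0781 = -80.4962


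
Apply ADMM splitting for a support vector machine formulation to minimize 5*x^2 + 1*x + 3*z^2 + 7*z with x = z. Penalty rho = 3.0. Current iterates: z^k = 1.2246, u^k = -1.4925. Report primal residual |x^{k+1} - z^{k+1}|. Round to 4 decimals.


ADMM iteration with rho = 3.0, z^k = 1.2246, u^k = -1.4925
Step 1: x-update.
Minimize 5*x^2 + 1*x + (3.0/2)*(x - 1.2246 - 1.4925)^2
FOC: (2*5 + 3.0)*x = -1 + 3.0*(1.2246 + 1.4925)
x^{k+1} = 0.5501
Step 2: z-update.
Minimize 3*z^2 + 7*z + (3.0/2)*(0.5501 - z - 1.4925)^2
FOC: (2*3 + 3.0)*z = -7 + 3.0*(0.5501 - 1.4925)
z^{k+1} = -1.0919
Step 3: u-update.
u^{k+1} = -1.4925 + 0.5501 + 1.0919 = 0.1495
Step 4: Primal residual = |0.5501 + 1.0919| = 1.642


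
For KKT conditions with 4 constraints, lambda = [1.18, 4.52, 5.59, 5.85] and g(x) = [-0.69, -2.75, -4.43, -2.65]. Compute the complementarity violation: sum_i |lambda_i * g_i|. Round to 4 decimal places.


KKT complementary slackness check:
lambda_1 * g_1 = 1.18 * -0.69 = -0.8142
lambda_2 * g_2 = 4.52 * -2.75 = -12.43
lambda_3 * g_3 = 5.59 * -4.43 = -24.7637
lambda_4 * g_4 = 5.85 * -2.65 = -15.5025
Total violation = 0.8142 + 12.43 + 24.7637 + 15.5025 = 53.5104


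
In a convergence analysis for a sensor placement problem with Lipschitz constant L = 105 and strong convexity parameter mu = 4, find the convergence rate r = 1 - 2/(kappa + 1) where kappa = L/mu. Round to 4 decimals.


Step 1: Compute the condition number.
kappa = L/mu = 105/4 = 26.25
Step 2: Compute the convergence rate.
r = 1 - 2/(kappa + 1) = 1 - 2*mu/(L + mu) = (L - mu)/(L + mu) = 101/109 = 0.9266


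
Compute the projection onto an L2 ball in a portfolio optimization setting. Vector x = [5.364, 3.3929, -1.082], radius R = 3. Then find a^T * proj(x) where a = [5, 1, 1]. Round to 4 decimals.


Step 1: Compute ||x|| (intermediates to 6 decimals).
||x|| = sqrt(5.364^2 + 3.3929^2 + (-1.082)^2) = 6.438555
Step 2: Project.
Since ||x|| > R, scale = R/||x|| = 3/6.438555 = 0.465943, proj(x) = scale * x
proj(x) = [2.499318, 1.580898, -0.50415]
Step 3: Dot product.
a^T * proj(x) = 5*2.499318 + 1*1.580898 + 1*(-0.50415) = 13.5733


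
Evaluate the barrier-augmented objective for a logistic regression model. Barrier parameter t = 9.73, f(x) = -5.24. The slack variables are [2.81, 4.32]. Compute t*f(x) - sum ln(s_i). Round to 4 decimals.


Step 1: Compute log-barrier.
ln values: [1.0332, 1.4633]
phi = -(1.0332 + 1.4633) = -2.4964
Step 2: Compute augmented objective.
t*f(x) = 9.73*-5.24 = -50.9852
Total = -50.9852 - 2.4964 = -53.4816


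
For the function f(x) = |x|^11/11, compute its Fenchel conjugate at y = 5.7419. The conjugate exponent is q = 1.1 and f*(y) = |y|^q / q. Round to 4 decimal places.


The conjugate exponent q satisfies 1/p + 1/q = 1.
p = 11, so q = 11/(11 - 1) = 1.1
|y|^q = 5.7419^1.1 = 6.8385
f*(5.7419) = 6.8385 / 1.1 = 6.2168


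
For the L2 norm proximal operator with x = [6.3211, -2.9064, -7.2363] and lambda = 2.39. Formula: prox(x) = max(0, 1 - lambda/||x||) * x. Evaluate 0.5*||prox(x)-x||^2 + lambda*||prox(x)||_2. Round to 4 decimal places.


Step 1: Compute ||x||.
||x|| = 10.0383
Step 2: Compute scaling factor.
scale = max(0, 1 - 2.39/10.0383) = 0.7619
Step 3: prox(x) = [4.8161, -2.2144, -5.5134]
||prox(x)|| = 7.6483
Step 4: Proximal objective.
0.5*||prox-x||^2 = 2.8561
lambda*||prox|| = 18.2794
Total = 21.1355


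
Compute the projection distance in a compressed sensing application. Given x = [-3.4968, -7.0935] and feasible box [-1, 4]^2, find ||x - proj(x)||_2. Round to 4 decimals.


Project each component onto [-1, 4].
clip(-3.4968) = -1.0, clip(-7.0935) = -1.0
Projection = [-1.0, -1.0]
Squared diffs: [6.234, 37.1307]
Distance = sqrt(43.3647) = 6.5852


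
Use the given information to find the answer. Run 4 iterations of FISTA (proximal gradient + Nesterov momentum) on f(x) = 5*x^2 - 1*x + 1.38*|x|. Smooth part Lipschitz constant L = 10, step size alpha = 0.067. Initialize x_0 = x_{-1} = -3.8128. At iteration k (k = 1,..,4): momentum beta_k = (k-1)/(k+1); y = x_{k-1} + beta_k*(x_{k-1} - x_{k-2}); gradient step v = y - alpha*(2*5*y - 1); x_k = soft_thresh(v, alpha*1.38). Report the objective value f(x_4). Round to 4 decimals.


FISTA on f(x) = 5*x^2 - 1*x + 1.38*|x|
L = 10, alpha = 0.067
Iteration 1: beta = 0.0, y = -3.8128 + 0.0*(-3.8128 + 3.8128) = -3.8128
  grad(y) = -39.128, v = y - alpha*grad = -1.1912
  prox(v) = soft_thresh(-1.1912, 0.0925) = -1.0988
Iteration 2: beta = 0.3333, y = -1.0988 + 0.3333*(-1.0988 + 3.8128) = -0.1941
  grad(y) = -2.9409, v = y - alpha*grad = 0.003
  prox(v) = soft_thresh(0.003, 0.0925) = 0.0
Iteration 3: beta = 0.5, y = 0.0 + 0.5*(0.0 + 1.0988) = 0.5494
  grad(y) = 4.4938, v = y - alpha*grad = 0.2483
  prox(v) = soft_thresh(0.2483, 0.0925) = 0.1558
Iteration 4: beta = 0.6, y = 0.1558 + 0.6*(0.1558 - 0.0) = 0.2493
  grad(y) = 1.4934, v = y - alpha*grad = 0.1493
  prox(v) = soft_thresh(0.1493, 0.0925) = 0.0568
f(x_4) = 5*0.0568^2 - 1*0.0568 + 1.38*|0.0568| = 0.0377


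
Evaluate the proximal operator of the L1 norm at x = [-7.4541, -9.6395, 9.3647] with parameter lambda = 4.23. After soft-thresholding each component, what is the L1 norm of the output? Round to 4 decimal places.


Soft-thresholding with lambda = 4.23:
prox(-7.4541) = sign(-7.4541)*max(|-7.4541| - 4.23, 0) = -3.2241
prox(-9.6395) = sign(-9.6395)*max(|-9.6395| - 4.23, 0) = -5.4095
prox(9.3647) = sign(9.3647)*max(|9.3647| - 4.23, 0) = 5.1347
prox(x) = [-3.2241, -5.4095, 5.1347]
||prox(x)||_1 = 3.2241 + 5.4095 + 5.1347 = 13.7683


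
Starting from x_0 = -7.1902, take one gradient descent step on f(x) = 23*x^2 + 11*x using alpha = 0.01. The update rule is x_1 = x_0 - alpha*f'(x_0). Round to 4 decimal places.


We compute the gradient at x_0 and apply the update.
f'(x) = 46*x + 11
f'(-7.1902) = 46*-7.1902 + 11 = -319.7492
x_1 = -7.1902 - 0.01*-319.7492 = -3.9927


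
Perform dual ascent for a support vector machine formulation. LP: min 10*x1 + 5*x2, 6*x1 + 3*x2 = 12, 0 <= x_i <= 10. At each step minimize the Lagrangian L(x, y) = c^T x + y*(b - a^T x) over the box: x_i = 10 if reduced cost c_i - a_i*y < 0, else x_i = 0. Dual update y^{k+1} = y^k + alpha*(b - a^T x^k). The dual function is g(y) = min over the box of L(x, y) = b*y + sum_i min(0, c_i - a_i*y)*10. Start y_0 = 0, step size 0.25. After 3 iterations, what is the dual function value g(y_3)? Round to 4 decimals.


Dual ascent for LP: min 10*x1 + 5*x2, 6*x1 + 3*x2 = 12, 0 <= x_i <= 10
Step 1: y^k = 0.0, reduced costs: (10.0, 5.0)
  x^k = (0.0, 0.0), subgradient = b - a^T x = 12.0
  y^{k+1} = 0.0 + 0.25*12.0 = 3.0
Step 2: y^k = 3.0, reduced costs: (-8.0, -4.0)
  x^k = (10.0, 10.0), subgradient = b - a^T x = -78.0
  y^{k+1} = 3.0 + 0.25*-78.0 = -16.5
Step 3: y^k = -16.5, reduced costs: (109.0, 54.5)
  x^k = (0.0, 0.0), subgradient = b - a^T x = 12.0
  y^{k+1} = -16.5 + 0.25*12.0 = -13.5
Dual objective at y_3 = -13.5: reduced costs (91.0, 45.5), box minimizer x = (0.0, 0.0)
g(y_3) = b*y + (c1 - a1*y)*x1 + (c2 - a2*y)*x2 = 12*(-13.5) + 91.0*0.0 + 45.5*0.0 = -162.0 + 0.0 + 0.0 = -162.0


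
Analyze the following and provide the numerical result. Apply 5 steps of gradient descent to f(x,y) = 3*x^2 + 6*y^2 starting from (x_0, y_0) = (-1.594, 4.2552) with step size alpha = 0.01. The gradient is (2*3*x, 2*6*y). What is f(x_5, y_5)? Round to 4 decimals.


Gradient descent on f(x,y) = 3*x^2 + 6*y^2.
Starting point: (-1.594, 4.2552), alpha = 0.01
Step 1: grad_x = 2*3*-1.594 = -9.564, grad_y = 2*6*4.2552 = 51.0624
  x_1 = -1.594 - 0.01*-9.564 = -1.4984
  y_1 = 4.2552 - 0.01*51.0624 = 3.7446
Step 2: grad_x = 2*3*-1.4984 = -8.9902, grad_y = 2*6*3.7446 = 44.9349
  x_2 = -1.4984 - 0.01*-8.9902 = -1.4085
  y_2 = 3.7446 - 0.01*44.9349 = 3.2952
Step 3: grad_x = 2*3*-1.4085 = -8.4508, grad_y = 2*6*3.2952 = 39.5427
  x_3 = -1.4085 - 0.01*-8.4508 = -1.324
  y_3 = 3.2952 - 0.01*39.5427 = 2.8998
Step 4: grad_x = 2*3*-1.324 = -7.9437, grad_y = 2*6*2.8998 = 34.7976
  x_4 = -1.324 - 0.01*-7.9437 = -1.2445
  y_4 = 2.8998 - 0.01*34.7976 = 2.5518
Step 5: grad_x = 2*3*-1.2445 = -7.4671, grad_y = 2*6*2.5518 = 30.6219
  x_5 = -1.2445 - 0.01*-7.4671 = -1.1698
  y_5 = 2.5518 - 0.01*30.6219 = 2.2456
f(-1.1698, 2.2456) = 3*(-1.1698)^2 + 6*2.2456^2 = 34.362


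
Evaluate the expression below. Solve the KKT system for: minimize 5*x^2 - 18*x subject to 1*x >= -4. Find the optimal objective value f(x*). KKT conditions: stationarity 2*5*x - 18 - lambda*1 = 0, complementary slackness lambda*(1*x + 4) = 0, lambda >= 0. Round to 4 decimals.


Step 1: Try lambda = 0 (constraint inactive).
Stationarity: 2*5*x - 18 = 0
x* = 18/(2*5) = 1.8
Check constraint: 1*1.8 = 1.8 >= -4 -- satisfied.
Step 2: Compute optimal value.
f(x*) = 5*1.8^2 - 18*1.8 = -16.2


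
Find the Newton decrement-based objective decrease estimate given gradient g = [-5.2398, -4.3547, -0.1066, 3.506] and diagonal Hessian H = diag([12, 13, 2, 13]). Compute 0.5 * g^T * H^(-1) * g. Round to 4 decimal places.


Step 1: H is diagonal, so H^(-1) * g = [-0.4367, -0.335, -0.0533, 0.2697].
Step 2: g^T H^(-1) g = sum_i g_i^2 / H_ii
  = (-5.2398)^2/12 + (-4.3547)^2/13 + (-0.1066)^2/2 + (3.506)^2/13
  = 2.288 + 1.4587 + 0.0057 + 0.9455 = 4.6979
Step 3: Objective decrease = 0.5 * g^T H^(-1) g = 2.349


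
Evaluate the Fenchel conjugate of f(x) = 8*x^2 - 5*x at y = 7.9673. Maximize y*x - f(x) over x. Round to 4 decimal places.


f*(y) = sup_x {y*x - a*x^2 - b*x} = sup_x {(y-b)*x - a*x^2}
FOC: (y - b) - 2a*x = 0 => x* = (y - b)/(2a)
x* = (7.9673 + 5)/(2*8) = 0.8105
f*(7.9673) = (y-b)^2/(4a) = (7.9673 + 5)^2/(4*8)
= 168.1509/32 = 5.2547


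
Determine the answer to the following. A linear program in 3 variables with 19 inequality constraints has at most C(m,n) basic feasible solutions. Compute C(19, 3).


Each vertex corresponds to some choice of n active constraints out of m, so the number of vertices is at most C(m, n) = m! / (n!(m-n)!).
m = 19, n = 3
Numerator: 19 * 18 * 17
Denominator: 3! = 6
C(19, 3) = 969


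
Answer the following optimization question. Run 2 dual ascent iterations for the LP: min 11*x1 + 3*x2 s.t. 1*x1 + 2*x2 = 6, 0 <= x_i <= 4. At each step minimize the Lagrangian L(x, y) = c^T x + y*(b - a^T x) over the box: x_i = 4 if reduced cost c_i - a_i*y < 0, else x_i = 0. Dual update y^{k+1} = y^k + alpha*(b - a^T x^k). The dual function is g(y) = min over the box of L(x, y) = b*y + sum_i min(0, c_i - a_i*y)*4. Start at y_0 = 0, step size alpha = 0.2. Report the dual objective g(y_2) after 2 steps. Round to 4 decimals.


Dual ascent for LP: min 11*x1 + 3*x2, 1*x1 + 2*x2 = 6, 0 <= x_i <= 4
Step 1: y^k = 0.0, reduced costs: (11.0, 3.0)
  x^k = (0.0, 0.0), subgradient = b - a^T x = 6.0
  y^{k+1} = 0.0 + 0.2*6.0 = 1.2
Step 2: y^k = 1.2, reduced costs: (9.8, 0.6)
  x^k = (0.0, 0.0), subgradient = b - a^T x = 6.0
  y^{k+1} = 1.2 + 0.2*6.0 = 2.4
Dual objective at y_2 = 2.4: reduced costs (8.6, -1.8), box minimizer x = (0.0, 4.0)
g(y_2) = b*y + (c1 - a1*y)*x1 + (c2 - a2*y)*x2 = 6*2.4 + 8.6*0.0 + (-1.8)*4.0 = 14.4 + 0.0 - 7.2 = 7.2


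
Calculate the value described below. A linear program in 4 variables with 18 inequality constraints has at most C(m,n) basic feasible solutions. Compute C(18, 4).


Each vertex corresponds to some choice of n active constraints out of m, so the number of vertices is at most C(m, n) = m! / (n!(m-n)!).
m = 18, n = 4
Numerator: 18 * 17 * 16 * 15
Denominator: 4! = 24
C(18, 4) = 3060


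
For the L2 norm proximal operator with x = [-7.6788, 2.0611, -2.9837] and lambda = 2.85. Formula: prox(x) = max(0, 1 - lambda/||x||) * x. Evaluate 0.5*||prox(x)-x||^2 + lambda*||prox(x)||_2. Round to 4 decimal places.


Step 1: Compute ||x||.
||x|| = 8.492
Step 2: Compute scaling factor.
scale = max(0, 1 - 2.85/8.492) = 0.6644
Step 3: prox(x) = [-5.1017, 1.3694, -1.9823]
||prox(x)|| = 5.642
Step 4: Proximal objective.
0.5*||prox-x||^2 = 4.0613
lambda*||prox|| = 16.0797
Total = 20.141


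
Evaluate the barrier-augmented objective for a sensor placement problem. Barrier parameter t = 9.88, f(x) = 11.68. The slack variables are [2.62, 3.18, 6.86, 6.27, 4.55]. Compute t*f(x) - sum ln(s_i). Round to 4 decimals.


Step 1: Compute log-barrier.
ln values: [0.9632, 1.1569, 1.9257, 1.8358, 1.5151]
phi = -(0.9632 + 1.1569 + 1.9257 + 1.8358 + 1.5151) = -7.3967
Step 2: Compute augmented objective.
t*f(x) = 9.88*11.68 = 115.3984
Total = 115.3984 - 7.3967 = 108.0017


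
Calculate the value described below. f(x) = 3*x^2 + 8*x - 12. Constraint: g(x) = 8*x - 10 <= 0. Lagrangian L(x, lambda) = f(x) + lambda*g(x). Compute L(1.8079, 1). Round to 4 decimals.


Step 1: Evaluate f(x).
f(1.8079) = 3*1.8079^2 + 8*1.8079 - 12 = 12.2687
Step 2: Evaluate g(x).
g(1.8079) = 8*1.8079 - 10 = 4.4632
Step 3: Compute Lagrangian.
L = 12.2687 + 1*4.4632 = 16.7319


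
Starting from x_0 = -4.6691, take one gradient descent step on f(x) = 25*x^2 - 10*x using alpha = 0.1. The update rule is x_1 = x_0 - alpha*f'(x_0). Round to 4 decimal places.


We compute the gradient at x_0 and apply the update.
f'(x) = 50*x - 10
f'(-4.6691) = 50*-4.6691 - 10 = -243.455
x_1 = -4.6691 - 0.1*-243.455 = 19.6764


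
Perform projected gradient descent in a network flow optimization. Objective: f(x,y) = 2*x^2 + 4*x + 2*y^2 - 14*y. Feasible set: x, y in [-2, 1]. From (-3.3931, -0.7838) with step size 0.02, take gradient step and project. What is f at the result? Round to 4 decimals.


Step 1: Compute gradient at (-3.3931, -0.7838).
grad_x = 2*2*-3.3931 + 4 = -9.5724
grad_y = 2*2*-0.7838 - 14 = -17.1352
Step 2: Gradient step.
x_raw = -3.3931 - 0.02*-9.5724 = -3.2017
y_raw = -0.7838 - 0.02*-17.1352 = -0.4411
Step 3: Project onto [-2, 1].
x_proj = clip(-3.2017) = -2.0
y_proj = clip(-0.4411) = -0.4411
Step 4: Evaluate f.
f(-2.0, -0.4411) = 6.5645


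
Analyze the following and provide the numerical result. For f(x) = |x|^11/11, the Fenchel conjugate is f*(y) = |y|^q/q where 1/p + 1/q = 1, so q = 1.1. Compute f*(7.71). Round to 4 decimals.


The conjugate exponent q satisfies 1/p + 1/q = 1.
p = 11, so q = 11/(11 - 1) = 1.1
|y|^q = 7.71^1.1 = 9.4571
f*(7.71) = 9.4571 / 1.1 = 8.5974


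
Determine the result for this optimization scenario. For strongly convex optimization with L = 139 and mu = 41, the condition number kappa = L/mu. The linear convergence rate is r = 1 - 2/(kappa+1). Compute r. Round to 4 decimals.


Step 1: Compute the condition number.
kappa = L/mu = 139/41 = 3.3902
Step 2: Compute the convergence rate.
r = 1 - 2/(kappa + 1) = 1 - 2*mu/(L + mu) = (L - mu)/(L + mu) = 98/180 = 0.5444


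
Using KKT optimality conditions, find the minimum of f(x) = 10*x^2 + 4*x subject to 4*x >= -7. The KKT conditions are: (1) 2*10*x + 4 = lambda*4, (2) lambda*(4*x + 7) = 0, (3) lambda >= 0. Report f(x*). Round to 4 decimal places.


Step 1: Try lambda = 0 (constraint inactive).
Stationarity: 2*10*x + 4 = 0
x* = -4/(2*10) = -0.2
Check constraint: 4*-0.2 = -0.8 >= -7 -- satisfied.
Step 2: Compute optimal value.
f(x*) = 10*(-0.2)^2 + 4*(-0.2) = -0.4


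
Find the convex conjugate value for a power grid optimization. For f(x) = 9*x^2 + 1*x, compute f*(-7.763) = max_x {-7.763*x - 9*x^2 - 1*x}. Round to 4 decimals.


f*(y) = sup_x {y*x - a*x^2 - b*x} = sup_x {(y-b)*x - a*x^2}
FOC: (y - b) - 2a*x = 0 => x* = (y - b)/(2a)
x* = (-7.763 - 1)/(2*9) = -0.4868
f*(-7.763) = (y-b)^2/(4a) = (-7.763 - 1)^2/(4*9)
= 76.7902/36 = 2.1331


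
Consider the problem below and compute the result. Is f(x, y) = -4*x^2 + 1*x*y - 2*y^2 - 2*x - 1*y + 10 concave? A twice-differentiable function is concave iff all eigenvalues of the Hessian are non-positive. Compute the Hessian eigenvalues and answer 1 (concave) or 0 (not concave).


The Hessian of f(x,y) = -4*x^2 + 1*x*y - 2*y^2 - 2*x - 1*y + 10 is:
H = [[-8, 1], [1, -4]]
Trace = -8 - 4 = -12
Determinant = -8*-4 - (1)^2 = 31
Discriminant = (-12)^2 - 4*31 = 20.0
Eigenvalues: lambda_1 = -8.2361, lambda_2 = -3.7639
The function is concave.

1


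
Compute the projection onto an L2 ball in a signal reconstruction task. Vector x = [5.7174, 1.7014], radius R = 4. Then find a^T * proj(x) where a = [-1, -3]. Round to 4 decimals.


Step 1: Compute ||x|| (intermediates to 6 decimals).
||x|| = sqrt(5.7174^2 + 1.7014^2) = 5.965184
Step 2: Project.
Since ||x|| > R, scale = R/||x|| = 4/5.965184 = 0.670558, proj(x) = scale * x
proj(x) = [3.833848, 1.140887]
Step 3: Dot product.
a^T * proj(x) = -1*3.833848 - 3*1.140887 = -7.2565


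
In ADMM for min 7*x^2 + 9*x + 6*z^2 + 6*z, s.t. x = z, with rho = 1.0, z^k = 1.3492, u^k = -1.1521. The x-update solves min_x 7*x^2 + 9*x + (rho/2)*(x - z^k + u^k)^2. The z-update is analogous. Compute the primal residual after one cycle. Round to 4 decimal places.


ADMM iteration with rho = 1.0, z^k = 1.3492, u^k = -1.1521
Step 1: x-update.
Minimize 7*x^2 + 9*x + (1.0/2)*(x - 1.3492 - 1.1521)^2
FOC: (2*7 + 1.0)*x = -9 + 1.0*(1.3492 + 1.1521)
x^{k+1} = -0.4332
Step 2: z-update.
Minimize 6*z^2 + 6*z + (1.0/2)*(-0.4332 - z - 1.1521)^2
FOC: (2*6 + 1.0)*z = -6 + 1.0*(-0.4332 - 1.1521)
z^{k+1} = -0.5835
Step 3: u-update.
u^{k+1} = -1.1521 - 0.4332 + 0.5835 = -1.0019
Step 4: Primal residual = |-0.4332 + 0.5835| = 0.1502


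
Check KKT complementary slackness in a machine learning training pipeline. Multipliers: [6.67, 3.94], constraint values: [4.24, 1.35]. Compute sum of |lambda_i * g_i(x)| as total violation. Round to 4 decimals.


KKT complementary slackness check:
lambda_1 * g_1 = 6.67 * 4.24 = 28.2808
lambda_2 * g_2 = 3.94 * 1.35 = 5.319
Total violation = 28.2808 + 5.319 = 33.5998


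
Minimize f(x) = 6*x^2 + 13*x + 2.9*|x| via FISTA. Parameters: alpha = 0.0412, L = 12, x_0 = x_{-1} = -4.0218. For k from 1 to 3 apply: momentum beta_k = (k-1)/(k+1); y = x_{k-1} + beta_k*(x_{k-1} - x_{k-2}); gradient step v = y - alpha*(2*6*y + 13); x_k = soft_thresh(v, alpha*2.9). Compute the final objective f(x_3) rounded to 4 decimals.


FISTA on f(x) = 6*x^2 + 13*x + 2.9*|x|
L = 12, alpha = 0.0412
Iteration 1: beta = 0.0, y = -4.0218 + 0.0*(-4.0218 + 4.0218) = -4.0218
  grad(y) = -35.2616, v = y - alpha*grad = -2.569
  prox(v) = soft_thresh(-2.569, 0.1195) = -2.4495
Iteration 2: beta = 0.3333, y = -2.4495 + 0.3333*(-2.4495 + 4.0218) = -1.9255
  grad(y) = -10.1055, v = y - alpha*grad = -1.5091
  prox(v) = soft_thresh(-1.5091, 0.1195) = -1.3896
Iteration 3: beta = 0.5, y = -1.3896 + 0.5*(-1.3896 + 2.4495) = -0.8597
  grad(y) = 2.6839, v = y - alpha*grad = -0.9703
  prox(v) = soft_thresh(-0.9703, 0.1195) = -0.8508
f(x_3) = 6*(-0.8508)^2 + 13*(-0.8508) + 2.9*|-0.8508| = -4.2499


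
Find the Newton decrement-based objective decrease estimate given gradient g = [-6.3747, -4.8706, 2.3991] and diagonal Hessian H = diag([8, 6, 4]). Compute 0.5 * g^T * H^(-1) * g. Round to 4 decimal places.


Step 1: H is diagonal, so H^(-1) * g = [-0.7968, -0.8118, 0.5998].
Step 2: g^T H^(-1) g = sum_i g_i^2 / H_ii
  = (-6.3747)^2/8 + (-4.8706)^2/6 + (2.3991)^2/4
  = 5.0796 + 3.9538 + 1.4389 = 10.4723
Step 3: Objective decrease = 0.5 * g^T H^(-1) g = 5.2362


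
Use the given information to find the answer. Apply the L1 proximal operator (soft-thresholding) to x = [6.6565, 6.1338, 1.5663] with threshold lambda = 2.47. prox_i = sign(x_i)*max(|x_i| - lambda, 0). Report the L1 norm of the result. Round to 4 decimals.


Soft-thresholding with lambda = 2.47:
prox(6.6565) = sign(6.6565)*max(|6.6565| - 2.47, 0) = 4.1865
prox(6.1338) = sign(6.1338)*max(|6.1338| - 2.47, 0) = 3.6638
prox(1.5663) = sign(1.5663)*max(|1.5663| - 2.47, 0) = 0.0
prox(x) = [4.1865, 3.6638, 0.0]
||prox(x)||_1 = 4.1865 + 3.6638 + 0.0 = 7.8503


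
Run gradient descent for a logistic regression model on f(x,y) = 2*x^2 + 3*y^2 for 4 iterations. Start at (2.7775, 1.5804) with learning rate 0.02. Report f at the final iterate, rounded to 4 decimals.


Gradient descent on f(x,y) = 2*x^2 + 3*y^2.
Starting point: (2.7775, 1.5804), alpha = 0.02
Step 1: grad_x = 2*2*2.7775 = 11.11, grad_y = 2*3*1.5804 = 9.4824
  x_1 = 2.7775 - 0.02*11.11 = 2.5553
  y_1 = 1.5804 - 0.02*9.4824 = 1.3908
Step 2: grad_x = 2*2*2.5553 = 10.2212, grad_y = 2*3*1.3908 = 8.3445
  x_2 = 2.5553 - 0.02*10.2212 = 2.3509
  y_2 = 1.3908 - 0.02*8.3445 = 1.2239
Step 3: grad_x = 2*2*2.3509 = 9.4035, grad_y = 2*3*1.2239 = 7.3432
  x_3 = 2.3509 - 0.02*9.4035 = 2.1628
  y_3 = 1.2239 - 0.02*7.3432 = 1.077
Step 4: grad_x = 2*2*2.1628 = 8.6512, grad_y = 2*3*1.077 = 6.462
  x_4 = 2.1628 - 0.02*8.6512 = 1.9898
  y_4 = 1.077 - 0.02*6.462 = 0.9478
f(1.9898, 0.9478) = 2*1.9898^2 + 3*0.9478^2 = 10.6132


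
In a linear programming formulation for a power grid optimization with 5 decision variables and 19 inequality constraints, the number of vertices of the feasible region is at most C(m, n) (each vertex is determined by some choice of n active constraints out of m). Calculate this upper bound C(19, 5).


Each vertex corresponds to some choice of n active constraints out of m, so the number of vertices is at most C(m, n) = m! / (n!(m-n)!).
m = 19, n = 5
Numerator: 19 * 18 * 17 * 16 * 15
Denominator: 5! = 120
C(19, 5) = 11628


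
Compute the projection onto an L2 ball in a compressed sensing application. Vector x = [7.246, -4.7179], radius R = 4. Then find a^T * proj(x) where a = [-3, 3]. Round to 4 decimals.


Step 1: Compute ||x|| (intermediates to 6 decimals).
||x|| = sqrt(7.246^2 + (-4.7179)^2) = 8.646566
Step 2: Project.
Since ||x|| > R, scale = R/||x|| = 4/8.646566 = 0.462611, proj(x) = scale * x
proj(x) = [3.352079, -2.182552]
Step 3: Dot product.
a^T * proj(x) = -3*3.352079 + 3*(-2.182552) = -16.6039


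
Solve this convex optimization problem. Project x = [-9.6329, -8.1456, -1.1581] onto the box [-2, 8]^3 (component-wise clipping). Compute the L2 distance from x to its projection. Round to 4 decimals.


Project each component onto [-2, 8].
clip(-9.6329) = -2.0, clip(-8.1456) = -2.0, clip(-1.1581) = -1.1581
Projection = [-2.0, -2.0, -1.1581]
Squared diffs: [58.2612, 37.7684, 0.0]
Distance = sqrt(96.0296) = 9.7995


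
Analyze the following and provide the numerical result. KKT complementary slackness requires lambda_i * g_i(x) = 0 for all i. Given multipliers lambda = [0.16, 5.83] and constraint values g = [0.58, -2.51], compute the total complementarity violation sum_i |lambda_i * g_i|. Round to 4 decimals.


KKT complementary slackness check:
lambda_1 * g_1 = 0.16 * 0.58 = 0.0928
lambda_2 * g_2 = 5.83 * -2.51 = -14.6333
Total violation = 0.0928 + 14.6333 = 14.7261


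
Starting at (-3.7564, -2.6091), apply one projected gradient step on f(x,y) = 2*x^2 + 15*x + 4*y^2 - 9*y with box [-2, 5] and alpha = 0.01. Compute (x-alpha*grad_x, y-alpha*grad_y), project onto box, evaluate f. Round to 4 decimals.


Step 1: Compute gradient at (-3.7564, -2.6091).
grad_x = 2*2*-3.7564 + 15 = -0.0256
grad_y = 2*4*-2.6091 - 9 = -29.8728
Step 2: Gradient step.
x_raw = -3.7564 - 0.01*-0.0256 = -3.7561
y_raw = -2.6091 - 0.01*-29.8728 = -2.3104
Step 3: Project onto [-2, 5].
x_proj = clip(-3.7561) = -2.0
y_proj = clip(-2.3104) = -2.0
Step 4: Evaluate f.
f(-2.0, -2.0) = 12.0


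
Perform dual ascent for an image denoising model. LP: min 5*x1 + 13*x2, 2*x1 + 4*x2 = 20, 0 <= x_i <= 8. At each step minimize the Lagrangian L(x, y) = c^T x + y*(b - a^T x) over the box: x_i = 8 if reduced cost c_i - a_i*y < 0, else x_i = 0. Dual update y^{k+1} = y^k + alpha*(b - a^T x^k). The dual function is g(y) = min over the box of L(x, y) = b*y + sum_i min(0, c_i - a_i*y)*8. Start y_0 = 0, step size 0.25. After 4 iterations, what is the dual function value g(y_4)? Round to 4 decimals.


Dual ascent for LP: min 5*x1 + 13*x2, 2*x1 + 4*x2 = 20, 0 <= x_i <= 8
Step 1: y^k = 0.0, reduced costs: (5.0, 13.0)
  x^k = (0.0, 0.0), subgradient = b - a^T x = 20.0
  y^{k+1} = 0.0 + 0.25*20.0 = 5.0
Step 2: y^k = 5.0, reduced costs: (-5.0, -7.0)
  x^k = (8.0, 8.0), subgradient = b - a^T x = -28.0
  y^{k+1} = 5.0 + 0.25*-28.0 = -2.0
Step 3: y^k = -2.0, reduced costs: (9.0, 21.0)
  x^k = (0.0, 0.0), subgradient = b - a^T x = 20.0
  y^{k+1} = -2.0 + 0.25*20.0 = 3.0
Step 4: y^k = 3.0, reduced costs: (-1.0, 1.0)
  x^k = (8.0, 0.0), subgradient = b - a^T x = 4.0
  y^{k+1} = 3.0 + 0.25*4.0 = 4.0
Dual objective at y_4 = 4.0: reduced costs (-3.0, -3.0), box minimizer x = (8.0, 8.0)
g(y_4) = b*y + (c1 - a1*y)*x1 + (c2 - a2*y)*x2 = 20*4.0 + (-3.0)*8.0 + (-3.0)*8.0 = 80.0 - 24.0 - 24.0 = 32.0


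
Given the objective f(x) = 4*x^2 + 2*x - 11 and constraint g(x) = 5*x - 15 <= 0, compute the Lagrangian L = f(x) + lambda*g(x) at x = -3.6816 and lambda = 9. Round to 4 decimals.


Step 1: Evaluate f(x).
f(-3.6816) = 4*(-3.6816)^2 + 2*(-3.6816) - 11 = 35.8535
Step 2: Evaluate g(x).
g(-3.6816) = 5*-3.6816 - 15 = -33.408
Step 3: Compute Lagrangian.
L = 35.8535 + 9*-33.408 = -264.8185


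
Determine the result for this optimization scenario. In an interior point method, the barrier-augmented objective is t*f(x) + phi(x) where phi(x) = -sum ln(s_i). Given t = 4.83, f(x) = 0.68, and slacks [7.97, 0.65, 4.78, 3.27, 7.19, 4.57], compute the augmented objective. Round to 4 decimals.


Step 1: Compute log-barrier.
ln values: [2.0757, -0.4308, 1.5644, 1.1848, 1.9727, 1.5195]
phi = -(2.0757 - 0.4308 + 1.5644 + 1.1848 + 1.9727 + 1.5195) = -7.8863
Step 2: Compute augmented objective.
t*f(x) = 4.83*0.68 = 3.2844
Total = 3.2844 - 7.8863 = -4.6019


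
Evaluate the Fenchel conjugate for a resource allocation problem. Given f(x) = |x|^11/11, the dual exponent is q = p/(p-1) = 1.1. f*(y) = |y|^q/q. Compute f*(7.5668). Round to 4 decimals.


The conjugate exponent q satisfies 1/p + 1/q = 1.
p = 11, so q = 11/(11 - 1) = 1.1
|y|^q = 7.5668^1.1 = 9.2641
f*(7.5668) = 9.2641 / 1.1 = 8.4219


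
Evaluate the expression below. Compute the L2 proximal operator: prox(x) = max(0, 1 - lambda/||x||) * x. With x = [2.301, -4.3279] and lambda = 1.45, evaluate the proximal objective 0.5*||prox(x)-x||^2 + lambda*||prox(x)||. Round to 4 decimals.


Step 1: Compute ||x||.
||x|| = 4.9016
Step 2: Compute scaling factor.
scale = max(0, 1 - 1.45/4.9016) = 0.7042
Step 3: prox(x) = [1.6203, -3.0476]
||prox(x)|| = 3.4516
Step 4: Proximal objective.
0.5*||prox-x||^2 = 1.0513
lambda*||prox|| = 5.0048
Total = 6.056


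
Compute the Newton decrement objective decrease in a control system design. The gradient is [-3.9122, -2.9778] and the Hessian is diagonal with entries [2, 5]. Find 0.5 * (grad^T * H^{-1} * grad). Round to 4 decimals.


Step 1: H is diagonal, so H^(-1) * g = [-1.9561, -0.5956].
Step 2: g^T H^(-1) g = sum_i g_i^2 / H_ii
  = (-3.9122)^2/2 + (-2.9778)^2/5
  = 7.6527 + 1.7735 = 9.4261
Step 3: Objective decrease = 0.5 * g^T H^(-1) g = 4.7131


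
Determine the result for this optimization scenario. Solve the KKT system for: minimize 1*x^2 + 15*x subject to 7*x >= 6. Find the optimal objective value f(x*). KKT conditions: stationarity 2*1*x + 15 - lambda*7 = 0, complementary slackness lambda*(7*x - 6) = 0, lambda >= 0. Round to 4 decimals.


Step 1: Try lambda = 0 (constraint inactive).
x_unc = -15/(2*1) = -7.5
Check: 7*-7.5 = -52.5 < 6 -- violated!
Step 2: Constraint must be active: 7*x = 6
x* = 6/7 = 0.8571 (rounded; the exact value 6/7 is used below)
lambda = (2*1*(6/7) + 15)/7 = 2.3878
Step 3: Compute optimal value.
f(x*) = 1*(6/7)^2 + 15*(6/7) = 13.5918


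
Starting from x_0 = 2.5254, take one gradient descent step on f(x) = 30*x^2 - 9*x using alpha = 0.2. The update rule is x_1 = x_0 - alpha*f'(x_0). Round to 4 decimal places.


We compute the gradient at x_0 and apply the update.
f'(x) = 60*x - 9
f'(2.5254) = 60*2.5254 - 9 = 142.524
x_1 = 2.5254 - 0.2*142.524 = -25.9794


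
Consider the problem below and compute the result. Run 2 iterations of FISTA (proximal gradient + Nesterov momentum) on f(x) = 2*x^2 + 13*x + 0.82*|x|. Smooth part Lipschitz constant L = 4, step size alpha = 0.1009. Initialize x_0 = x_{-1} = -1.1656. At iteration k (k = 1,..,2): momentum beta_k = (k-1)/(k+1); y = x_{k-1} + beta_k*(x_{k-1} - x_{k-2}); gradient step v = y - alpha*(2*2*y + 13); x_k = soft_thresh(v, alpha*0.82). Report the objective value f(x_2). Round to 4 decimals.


FISTA on f(x) = 2*x^2 + 13*x + 0.82*|x|
L = 4, alpha = 0.1009
Iteration 1: beta = 0.0, y = -1.1656 + 0.0*(-1.1656 + 1.1656) = -1.1656
  grad(y) = 8.3376, v = y - alpha*grad = -2.0069
  prox(v) = soft_thresh(-2.0069, 0.0827) = -1.9241
Iteration 2: beta = 0.3333, y = -1.9241 + 0.3333*(-1.9241 + 1.1656) = -2.177
  grad(y) = 4.2921, v = y - alpha*grad = -2.61
  prox(v) = soft_thresh(-2.61, 0.0827) = -2.5273
f(x_2) = 2*(-2.5273)^2 + 13*(-2.5273) + 0.82*|-2.5273| = -18.008


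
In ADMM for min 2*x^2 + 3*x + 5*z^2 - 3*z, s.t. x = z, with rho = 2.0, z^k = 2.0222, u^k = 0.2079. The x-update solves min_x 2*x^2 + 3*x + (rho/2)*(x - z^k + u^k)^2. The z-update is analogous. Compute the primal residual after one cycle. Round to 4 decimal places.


ADMM iteration with rho = 2.0, z^k = 2.0222, u^k = 0.2079
Step 1: x-update.
Minimize 2*x^2 + 3*x + (2.0/2)*(x - 2.0222 + 0.2079)^2
FOC: (2*2 + 2.0)*x = -3 + 2.0*(2.0222 - 0.2079)
x^{k+1} = 0.1048
Step 2: z-update.
Minimize 5*z^2 - 3*z + (2.0/2)*(0.1048 - z + 0.2079)^2
FOC: (2*5 + 2.0)*z = 3 + 2.0*(0.1048 + 0.2079)
z^{k+1} = 0.3021
Step 3: u-update.
u^{k+1} = 0.2079 + 0.1048 - 0.3021 = 0.0106
Step 4: Primal residual = |0.1048 - 0.3021| = 0.1973


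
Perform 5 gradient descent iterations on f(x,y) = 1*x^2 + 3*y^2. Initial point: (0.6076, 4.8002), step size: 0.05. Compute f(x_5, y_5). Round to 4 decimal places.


Gradient descent on f(x,y) = 1*x^2 + 3*y^2.
Starting point: (0.6076, 4.8002), alpha = 0.05
Step 1: grad_x = 2*1*0.6076 = 1.2152, grad_y = 2*3*4.8002 = 28.8012
  x_1 = 0.6076 - 0.05*1.2152 = 0.5468
  y_1 = 4.8002 - 0.05*28.8012 = 3.3601
Step 2: grad_x = 2*1*0.5468 = 1.0937, grad_y = 2*3*3.3601 = 20.1608
  x_2 = 0.5468 - 0.05*1.0937 = 0.4922
  y_2 = 3.3601 - 0.05*20.1608 = 2.3521
Step 3: grad_x = 2*1*0.4922 = 0.9843, grad_y = 2*3*2.3521 = 14.1126
  x_3 = 0.4922 - 0.05*0.9843 = 0.4429
  y_3 = 2.3521 - 0.05*14.1126 = 1.6465
Step 4: grad_x = 2*1*0.4429 = 0.8859, grad_y = 2*3*1.6465 = 9.8788
  x_4 = 0.4429 - 0.05*0.8859 = 0.3986
  y_4 = 1.6465 - 0.05*9.8788 = 1.1525
Step 5: grad_x = 2*1*0.3986 = 0.7973, grad_y = 2*3*1.1525 = 6.9152
  x_5 = 0.3986 - 0.05*0.7973 = 0.3588
  y_5 = 1.1525 - 0.05*6.9152 = 0.8068
f(0.3588, 0.8068) = 1*0.3588^2 + 3*0.8068^2 = 2.0814


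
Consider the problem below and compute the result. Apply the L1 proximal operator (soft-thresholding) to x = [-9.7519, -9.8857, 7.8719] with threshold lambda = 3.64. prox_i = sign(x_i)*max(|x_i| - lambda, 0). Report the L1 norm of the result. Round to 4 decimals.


Soft-thresholding with lambda = 3.64:
prox(-9.7519) = sign(-9.7519)*max(|-9.7519| - 3.64, 0) = -6.1119
prox(-9.8857) = sign(-9.8857)*max(|-9.8857| - 3.64, 0) = -6.2457
prox(7.8719) = sign(7.8719)*max(|7.8719| - 3.64, 0) = 4.2319
prox(x) = [-6.1119, -6.2457, 4.2319]
||prox(x)||_1 = 6.1119 + 6.2457 + 4.2319 = 16.5895


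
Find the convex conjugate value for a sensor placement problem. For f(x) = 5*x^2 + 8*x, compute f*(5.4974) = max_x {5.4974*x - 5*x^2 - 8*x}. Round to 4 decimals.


f*(y) = sup_x {y*x - a*x^2 - b*x} = sup_x {(y-b)*x - a*x^2}
FOC: (y - b) - 2a*x = 0 => x* = (y - b)/(2a)
x* = (5.4974 - 8)/(2*5) = -0.2503
f*(5.4974) = (y-b)^2/(4a) = (5.4974 - 8)^2/(4*5)
= 6.263/20 = 0.3132


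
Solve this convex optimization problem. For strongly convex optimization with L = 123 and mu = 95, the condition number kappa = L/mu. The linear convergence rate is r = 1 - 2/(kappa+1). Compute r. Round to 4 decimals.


Step 1: Compute the condition number.
kappa = L/mu = 123/95 = 1.2947
Step 2: Compute the convergence rate.
r = 1 - 2/(kappa + 1) = 1 - 2*mu/(L + mu) = (L - mu)/(L + mu) = 28/218 = 0.1284


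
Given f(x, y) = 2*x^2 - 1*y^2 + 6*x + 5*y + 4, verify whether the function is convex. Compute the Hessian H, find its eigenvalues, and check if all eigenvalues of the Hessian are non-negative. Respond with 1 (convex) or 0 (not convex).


The Hessian of f(x,y) = 2*x^2 - 1*y^2 + 6*x + 5*y + 4 is:
H = [[4, 0], [0, -2]]
Trace = 4 - 2 = 2
Determinant = 4*-2 - (0)^2 = -8
Discriminant = (2)^2 - 4*-8 = 36.0
Eigenvalues: lambda_1 = -2.0, lambda_2 = 4.0
The function is not convex.

0


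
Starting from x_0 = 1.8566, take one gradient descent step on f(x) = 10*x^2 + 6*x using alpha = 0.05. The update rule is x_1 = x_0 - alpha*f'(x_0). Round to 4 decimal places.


We compute the gradient at x_0 and apply the update.
f'(x) = 20*x + 6
f'(1.8566) = 20*1.8566 + 6 = 43.132
x_1 = 1.8566 - 0.05*43.132 = -0.3


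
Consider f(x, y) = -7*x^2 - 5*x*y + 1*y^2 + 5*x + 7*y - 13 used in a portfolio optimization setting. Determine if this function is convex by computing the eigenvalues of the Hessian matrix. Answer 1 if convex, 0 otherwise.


The Hessian of f(x,y) = -7*x^2 - 5*x*y + 1*y^2 + 5*x + 7*y - 13 is:
H = [[-14, -5], [-5, 2]]
Trace = -14 + 2 = -12
Determinant = -14*2 - (-5)^2 = -53
Discriminant = (-12)^2 - 4*-53 = 356.0
Eigenvalues: lambda_1 = -15.434, lambda_2 = 3.434
The function is not convex.

0


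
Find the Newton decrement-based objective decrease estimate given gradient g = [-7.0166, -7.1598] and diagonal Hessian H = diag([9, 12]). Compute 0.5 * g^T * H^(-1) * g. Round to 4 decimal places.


Step 1: H is diagonal, so H^(-1) * g = [-0.7796, -0.5967].
Step 2: g^T H^(-1) g = sum_i g_i^2 / H_ii
  = (-7.0166)^2/9 + (-7.1598)^2/12
  = 5.4703 + 4.2719 = 9.7422
Step 3: Objective decrease = 0.5 * g^T H^(-1) g = 4.8711


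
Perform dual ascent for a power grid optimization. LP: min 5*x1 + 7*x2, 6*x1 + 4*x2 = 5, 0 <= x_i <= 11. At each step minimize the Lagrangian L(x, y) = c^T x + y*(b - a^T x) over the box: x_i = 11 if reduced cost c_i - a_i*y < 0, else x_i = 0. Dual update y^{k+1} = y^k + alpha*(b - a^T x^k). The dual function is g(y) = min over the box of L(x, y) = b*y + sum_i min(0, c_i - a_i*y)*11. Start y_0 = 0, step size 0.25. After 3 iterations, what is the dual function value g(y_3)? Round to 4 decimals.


Dual ascent for LP: min 5*x1 + 7*x2, 6*x1 + 4*x2 = 5, 0 <= x_i <= 11
Step 1: y^k = 0.0, reduced costs: (5.0, 7.0)
  x^k = (0.0, 0.0), subgradient = b - a^T x = 5.0
  y^{k+1} = 0.0 + 0.25*5.0 = 1.25
Step 2: y^k = 1.25, reduced costs: (-2.5, 2.0)
  x^k = (11.0, 0.0), subgradient = b - a^T x = -61.0
  y^{k+1} = 1.25 + 0.25*-61.0 = -14.0
Step 3: y^k = -14.0, reduced costs: (89.0, 63.0)
  x^k = (0.0, 0.0), subgradient = b - a^T x = 5.0
  y^{k+1} = -14.0 + 0.25*5.0 = -12.75
Dual objective at y_3 = -12.75: reduced costs (81.5, 58.0), box minimizer x = (0.0, 0.0)
g(y_3) = b*y + (c1 - a1*y)*x1 + (c2 - a2*y)*x2 = 5*(-12.75) + 81.5*0.0 + 58.0*0.0 = -63.75 + 0.0 + 0.0 = -63.75


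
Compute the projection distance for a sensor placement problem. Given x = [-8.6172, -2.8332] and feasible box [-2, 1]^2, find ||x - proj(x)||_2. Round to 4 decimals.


Project each component onto [-2, 1].
clip(-8.6172) = -2.0, clip(-2.8332) = -2.0
Projection = [-2.0, -2.0]
Squared diffs: [43.7873, 0.6942]
Distance = sqrt(44.4815) = 6.6694


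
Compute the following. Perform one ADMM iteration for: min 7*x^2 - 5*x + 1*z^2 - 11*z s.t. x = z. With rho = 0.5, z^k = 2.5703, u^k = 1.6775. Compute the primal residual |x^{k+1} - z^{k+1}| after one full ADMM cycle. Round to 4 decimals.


ADMM iteration with rho = 0.5, z^k = 2.5703, u^k = 1.6775
Step 1: x-update.
Minimize 7*x^2 - 5*x + (0.5/2)*(x - 2.5703 + 1.6775)^2
FOC: (2*7 + 0.5)*x = 5 + 0.5*(2.5703 - 1.6775)
x^{k+1} = 0.3756
Step 2: z-update.
Minimize 1*z^2 - 11*z + (0.5/2)*(0.3756 - z + 1.6775)^2
FOC: (2*1 + 0.5)*z = 11 + 0.5*(0.3756 + 1.6775)
z^{k+1} = 4.8106
Step 3: u-update.
u^{k+1} = 1.6775 + 0.3756 - 4.8106 = -2.7575
Step 4: Primal residual = |0.3756 - 4.8106| = 4.435


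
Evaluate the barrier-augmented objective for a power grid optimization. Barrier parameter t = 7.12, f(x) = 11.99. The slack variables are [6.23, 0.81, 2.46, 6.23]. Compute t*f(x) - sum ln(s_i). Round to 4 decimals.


Step 1: Compute log-barrier.
ln values: [1.8294, -0.2107, 0.9002, 1.8294]
phi = -(1.8294 - 0.2107 + 0.9002 + 1.8294) = -4.3482
Step 2: Compute augmented objective.
t*f(x) = 7.12*11.99 = 85.3688
Total = 85.3688 - 4.3482 = 81.0206


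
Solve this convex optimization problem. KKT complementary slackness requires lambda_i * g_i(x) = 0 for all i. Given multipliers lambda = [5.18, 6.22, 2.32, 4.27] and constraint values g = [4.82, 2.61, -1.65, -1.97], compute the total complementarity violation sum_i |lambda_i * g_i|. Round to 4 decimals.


KKT complementary slackness check:
lambda_1 * g_1 = 5.18 * 4.82 = 24.9676
lambda_2 * g_2 = 6.22 * 2.61 = 16.2342
lambda_3 * g_3 = 2.32 * -1.65 = -3.828
lambda_4 * g_4 = 4.27 * -1.97 = -8.4119
Total violation = 24.9676 + 16.2342 + 3.828 + 8.4119 = 53.4417


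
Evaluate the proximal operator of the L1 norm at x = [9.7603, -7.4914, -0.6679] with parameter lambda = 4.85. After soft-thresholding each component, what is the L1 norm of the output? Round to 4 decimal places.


Soft-thresholding with lambda = 4.85:
prox(9.7603) = sign(9.7603)*max(|9.7603| - 4.85, 0) = 4.9103
prox(-7.4914) = sign(-7.4914)*max(|-7.4914| - 4.85, 0) = -2.6414
prox(-0.6679) = sign(-0.6679)*max(|-0.6679| - 4.85, 0) = 0.0
prox(x) = [4.9103, -2.6414, 0.0]
||prox(x)||_1 = 4.9103 + 2.6414 + 0.0 = 7.5517


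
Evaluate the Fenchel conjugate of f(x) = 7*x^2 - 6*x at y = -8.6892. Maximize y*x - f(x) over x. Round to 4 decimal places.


f*(y) = sup_x {y*x - a*x^2 - b*x} = sup_x {(y-b)*x - a*x^2}
FOC: (y - b) - 2a*x = 0 => x* = (y - b)/(2a)
x* = (-8.6892 + 6)/(2*7) = -0.1921
f*(-8.6892) = (y-b)^2/(4a) = (-8.6892 + 6)^2/(4*7)
= 7.2318/28 = 0.2583
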